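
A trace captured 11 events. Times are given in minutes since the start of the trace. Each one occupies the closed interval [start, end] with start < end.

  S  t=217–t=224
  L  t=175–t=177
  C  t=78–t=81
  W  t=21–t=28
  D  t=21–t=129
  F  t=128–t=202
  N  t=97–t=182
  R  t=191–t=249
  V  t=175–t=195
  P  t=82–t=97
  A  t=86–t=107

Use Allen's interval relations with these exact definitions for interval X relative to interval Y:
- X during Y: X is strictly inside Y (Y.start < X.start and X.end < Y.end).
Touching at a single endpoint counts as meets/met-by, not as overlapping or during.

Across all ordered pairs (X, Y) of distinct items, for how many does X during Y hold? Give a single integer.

7

Checking all 110 ordered pairs for relation 'during'; matching pairs in alphabetical order:
(A, D): A during D ✓
(C, D): C during D ✓
(L, F): L during F ✓
(L, N): L during N ✓
(P, D): P during D ✓
(S, R): S during R ✓
(V, F): V during F ✓
Count: 7.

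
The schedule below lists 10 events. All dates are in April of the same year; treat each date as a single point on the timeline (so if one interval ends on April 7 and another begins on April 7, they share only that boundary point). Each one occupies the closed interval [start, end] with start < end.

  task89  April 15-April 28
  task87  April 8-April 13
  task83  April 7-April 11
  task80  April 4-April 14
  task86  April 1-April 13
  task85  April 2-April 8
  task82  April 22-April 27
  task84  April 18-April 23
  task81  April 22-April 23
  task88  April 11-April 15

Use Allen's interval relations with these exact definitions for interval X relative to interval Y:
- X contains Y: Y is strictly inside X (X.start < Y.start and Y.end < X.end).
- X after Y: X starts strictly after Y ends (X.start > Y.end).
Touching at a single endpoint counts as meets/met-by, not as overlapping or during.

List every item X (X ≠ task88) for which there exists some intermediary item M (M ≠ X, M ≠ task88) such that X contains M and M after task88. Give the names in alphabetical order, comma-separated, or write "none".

task89

Target task88 = [April 11, April 15].
Intermediaries M with M after task88: task81, task82, task84.
Via task81 — items with X contains task81: task89.
Via task82 — items with X contains task82: task89.
Via task84 — items with X contains task84: task89.
Union: task89.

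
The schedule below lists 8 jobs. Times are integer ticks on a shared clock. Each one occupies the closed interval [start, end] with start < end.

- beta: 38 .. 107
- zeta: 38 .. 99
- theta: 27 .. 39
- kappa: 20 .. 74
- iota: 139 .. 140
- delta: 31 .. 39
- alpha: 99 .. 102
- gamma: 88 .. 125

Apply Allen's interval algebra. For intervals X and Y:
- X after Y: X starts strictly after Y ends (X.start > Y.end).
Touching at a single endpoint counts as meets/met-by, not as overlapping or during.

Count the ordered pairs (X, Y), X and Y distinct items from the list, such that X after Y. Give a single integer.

Checking all 56 ordered pairs for relation 'after'; matching pairs in alphabetical order:
(alpha, delta): alpha after delta ✓
(alpha, kappa): alpha after kappa ✓
(alpha, theta): alpha after theta ✓
(gamma, delta): gamma after delta ✓
(gamma, kappa): gamma after kappa ✓
(gamma, theta): gamma after theta ✓
(iota, alpha): iota after alpha ✓
(iota, beta): iota after beta ✓
(iota, delta): iota after delta ✓
(iota, gamma): iota after gamma ✓
(iota, kappa): iota after kappa ✓
(iota, theta): iota after theta ✓
(iota, zeta): iota after zeta ✓
Count: 13.

13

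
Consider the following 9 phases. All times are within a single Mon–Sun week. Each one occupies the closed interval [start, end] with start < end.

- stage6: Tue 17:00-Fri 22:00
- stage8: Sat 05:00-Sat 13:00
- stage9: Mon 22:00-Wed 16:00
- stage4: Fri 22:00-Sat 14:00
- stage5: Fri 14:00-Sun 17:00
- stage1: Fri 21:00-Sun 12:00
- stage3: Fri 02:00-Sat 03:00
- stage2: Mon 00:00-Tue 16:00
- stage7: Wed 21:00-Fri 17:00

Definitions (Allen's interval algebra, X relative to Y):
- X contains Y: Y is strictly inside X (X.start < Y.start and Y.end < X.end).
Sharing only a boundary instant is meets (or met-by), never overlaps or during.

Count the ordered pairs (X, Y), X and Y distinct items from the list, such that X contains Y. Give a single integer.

Checking all 72 ordered pairs for relation 'contains'; matching pairs in alphabetical order:
(stage1, stage4): stage1 contains stage4 ✓
(stage1, stage8): stage1 contains stage8 ✓
(stage4, stage8): stage4 contains stage8 ✓
(stage5, stage1): stage5 contains stage1 ✓
(stage5, stage4): stage5 contains stage4 ✓
(stage5, stage8): stage5 contains stage8 ✓
(stage6, stage7): stage6 contains stage7 ✓
Count: 7.

7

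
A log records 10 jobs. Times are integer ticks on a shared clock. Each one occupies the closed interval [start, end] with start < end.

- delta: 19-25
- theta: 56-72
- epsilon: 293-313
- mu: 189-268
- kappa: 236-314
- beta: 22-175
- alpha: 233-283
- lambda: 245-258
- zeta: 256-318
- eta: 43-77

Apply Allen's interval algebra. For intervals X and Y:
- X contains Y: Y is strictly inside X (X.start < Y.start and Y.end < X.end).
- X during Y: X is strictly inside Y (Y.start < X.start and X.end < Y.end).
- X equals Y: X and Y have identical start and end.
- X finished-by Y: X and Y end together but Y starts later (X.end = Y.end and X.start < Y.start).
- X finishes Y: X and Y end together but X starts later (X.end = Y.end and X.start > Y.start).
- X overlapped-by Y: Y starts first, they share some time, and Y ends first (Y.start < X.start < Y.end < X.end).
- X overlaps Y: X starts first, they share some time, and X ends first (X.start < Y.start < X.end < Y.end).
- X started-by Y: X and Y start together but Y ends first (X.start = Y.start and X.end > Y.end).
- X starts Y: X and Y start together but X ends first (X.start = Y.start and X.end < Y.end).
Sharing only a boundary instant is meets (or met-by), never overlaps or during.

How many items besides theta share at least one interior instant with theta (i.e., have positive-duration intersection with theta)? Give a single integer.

Target theta = [56, 72].
alpha [233, 283] → after → no.
beta [22, 175] → contains → counts.
delta [19, 25] → before → no.
epsilon [293, 313] → after → no.
eta [43, 77] → contains → counts.
kappa [236, 314] → after → no.
lambda [245, 258] → after → no.
mu [189, 268] → after → no.
zeta [256, 318] → after → no.
Total: 2.

2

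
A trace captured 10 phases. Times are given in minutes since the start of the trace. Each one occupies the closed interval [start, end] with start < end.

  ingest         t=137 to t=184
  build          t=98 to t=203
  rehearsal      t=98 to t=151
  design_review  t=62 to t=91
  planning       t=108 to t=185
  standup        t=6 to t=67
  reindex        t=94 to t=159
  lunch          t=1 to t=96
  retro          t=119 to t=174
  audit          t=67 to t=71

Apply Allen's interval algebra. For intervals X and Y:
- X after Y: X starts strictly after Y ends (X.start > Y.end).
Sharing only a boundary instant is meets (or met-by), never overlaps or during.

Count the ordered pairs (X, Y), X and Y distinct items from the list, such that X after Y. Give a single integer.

23

Checking all 90 ordered pairs for relation 'after'; matching pairs in alphabetical order:
(build, audit): build after audit ✓
(build, design_review): build after design_review ✓
(build, lunch): build after lunch ✓
(build, standup): build after standup ✓
(ingest, audit): ingest after audit ✓
(ingest, design_review): ingest after design_review ✓
(ingest, lunch): ingest after lunch ✓
(ingest, standup): ingest after standup ✓
(planning, audit): planning after audit ✓
(planning, design_review): planning after design_review ✓
(planning, lunch): planning after lunch ✓
(planning, standup): planning after standup ✓
(rehearsal, audit): rehearsal after audit ✓
(rehearsal, design_review): rehearsal after design_review ✓
(rehearsal, lunch): rehearsal after lunch ✓
(rehearsal, standup): rehearsal after standup ✓
(reindex, audit): reindex after audit ✓
(reindex, design_review): reindex after design_review ✓
(reindex, standup): reindex after standup ✓
(retro, audit): retro after audit ✓
(retro, design_review): retro after design_review ✓
(retro, lunch): retro after lunch ✓
(retro, standup): retro after standup ✓
Count: 23.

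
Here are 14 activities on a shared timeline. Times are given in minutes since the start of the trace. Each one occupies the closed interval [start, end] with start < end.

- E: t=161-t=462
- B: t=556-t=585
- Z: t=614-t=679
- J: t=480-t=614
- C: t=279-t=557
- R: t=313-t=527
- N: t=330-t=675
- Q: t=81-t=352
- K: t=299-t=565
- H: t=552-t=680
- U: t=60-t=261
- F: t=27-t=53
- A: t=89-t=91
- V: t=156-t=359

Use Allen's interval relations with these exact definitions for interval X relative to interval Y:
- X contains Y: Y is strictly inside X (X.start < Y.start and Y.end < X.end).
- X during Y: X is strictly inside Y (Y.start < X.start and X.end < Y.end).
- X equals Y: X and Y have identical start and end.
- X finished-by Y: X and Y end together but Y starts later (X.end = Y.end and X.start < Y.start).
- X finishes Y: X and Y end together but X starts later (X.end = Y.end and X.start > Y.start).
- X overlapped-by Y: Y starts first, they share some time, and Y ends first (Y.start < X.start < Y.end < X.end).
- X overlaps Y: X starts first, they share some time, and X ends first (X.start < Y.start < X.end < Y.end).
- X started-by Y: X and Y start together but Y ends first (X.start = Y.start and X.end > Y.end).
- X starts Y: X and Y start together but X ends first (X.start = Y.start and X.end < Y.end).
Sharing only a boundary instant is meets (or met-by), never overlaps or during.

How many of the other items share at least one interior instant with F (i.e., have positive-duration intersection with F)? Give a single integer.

0

Target F = [t=27, t=53].
A [t=89, t=91] → after → no.
B [t=556, t=585] → after → no.
C [t=279, t=557] → after → no.
E [t=161, t=462] → after → no.
H [t=552, t=680] → after → no.
J [t=480, t=614] → after → no.
K [t=299, t=565] → after → no.
N [t=330, t=675] → after → no.
Q [t=81, t=352] → after → no.
R [t=313, t=527] → after → no.
U [t=60, t=261] → after → no.
V [t=156, t=359] → after → no.
Z [t=614, t=679] → after → no.
Total: 0.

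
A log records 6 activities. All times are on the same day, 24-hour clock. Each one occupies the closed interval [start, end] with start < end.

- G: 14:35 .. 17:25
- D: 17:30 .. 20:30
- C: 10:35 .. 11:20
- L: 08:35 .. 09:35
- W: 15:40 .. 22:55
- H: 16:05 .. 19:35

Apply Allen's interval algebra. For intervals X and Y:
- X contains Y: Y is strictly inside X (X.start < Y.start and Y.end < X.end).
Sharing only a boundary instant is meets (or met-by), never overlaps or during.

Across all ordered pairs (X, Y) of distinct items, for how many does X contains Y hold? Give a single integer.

Checking all 30 ordered pairs for relation 'contains'; matching pairs in alphabetical order:
(W, D): W contains D ✓
(W, H): W contains H ✓
Count: 2.

2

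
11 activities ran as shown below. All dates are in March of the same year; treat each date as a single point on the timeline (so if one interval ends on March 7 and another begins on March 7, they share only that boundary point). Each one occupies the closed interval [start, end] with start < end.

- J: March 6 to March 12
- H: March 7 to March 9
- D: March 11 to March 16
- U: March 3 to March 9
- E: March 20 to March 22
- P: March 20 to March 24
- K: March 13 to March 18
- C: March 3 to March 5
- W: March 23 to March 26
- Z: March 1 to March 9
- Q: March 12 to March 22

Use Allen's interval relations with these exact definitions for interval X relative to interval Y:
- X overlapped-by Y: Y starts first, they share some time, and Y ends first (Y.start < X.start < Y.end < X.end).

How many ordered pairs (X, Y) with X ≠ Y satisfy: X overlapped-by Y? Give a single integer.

Checking all 110 ordered pairs for relation 'overlapped-by'; matching pairs in alphabetical order:
(D, J): D overlapped-by J ✓
(J, U): J overlapped-by U ✓
(J, Z): J overlapped-by Z ✓
(K, D): K overlapped-by D ✓
(P, Q): P overlapped-by Q ✓
(Q, D): Q overlapped-by D ✓
(W, P): W overlapped-by P ✓
Count: 7.

7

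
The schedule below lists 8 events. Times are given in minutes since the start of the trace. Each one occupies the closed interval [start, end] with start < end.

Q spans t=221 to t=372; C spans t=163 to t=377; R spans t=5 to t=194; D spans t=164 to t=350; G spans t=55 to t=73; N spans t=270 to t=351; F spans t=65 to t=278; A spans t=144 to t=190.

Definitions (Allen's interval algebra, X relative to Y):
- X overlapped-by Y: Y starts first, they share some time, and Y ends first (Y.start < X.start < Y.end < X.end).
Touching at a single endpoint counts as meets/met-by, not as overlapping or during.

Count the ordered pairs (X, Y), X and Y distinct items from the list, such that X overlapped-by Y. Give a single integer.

Checking all 56 ordered pairs for relation 'overlapped-by'; matching pairs in alphabetical order:
(C, A): C overlapped-by A ✓
(C, F): C overlapped-by F ✓
(C, R): C overlapped-by R ✓
(D, A): D overlapped-by A ✓
(D, F): D overlapped-by F ✓
(D, R): D overlapped-by R ✓
(F, G): F overlapped-by G ✓
(F, R): F overlapped-by R ✓
(N, D): N overlapped-by D ✓
(N, F): N overlapped-by F ✓
(Q, D): Q overlapped-by D ✓
(Q, F): Q overlapped-by F ✓
Count: 12.

12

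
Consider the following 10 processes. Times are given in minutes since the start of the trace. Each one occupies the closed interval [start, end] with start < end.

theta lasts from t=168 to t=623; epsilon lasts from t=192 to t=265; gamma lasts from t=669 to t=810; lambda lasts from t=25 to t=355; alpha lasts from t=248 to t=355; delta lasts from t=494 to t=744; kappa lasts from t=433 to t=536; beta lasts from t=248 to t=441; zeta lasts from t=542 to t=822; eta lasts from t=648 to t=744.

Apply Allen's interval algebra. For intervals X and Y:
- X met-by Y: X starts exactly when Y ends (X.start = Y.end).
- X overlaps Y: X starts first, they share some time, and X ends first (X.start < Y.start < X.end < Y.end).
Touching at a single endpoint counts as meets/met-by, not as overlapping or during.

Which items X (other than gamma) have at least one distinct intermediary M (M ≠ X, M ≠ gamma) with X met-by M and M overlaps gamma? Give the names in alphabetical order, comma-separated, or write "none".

Target gamma = [t=669, t=810].
Intermediaries M with M overlaps gamma: delta, eta.
Via delta — items with X met-by delta: none.
Via eta — items with X met-by eta: none.
Union: none.

none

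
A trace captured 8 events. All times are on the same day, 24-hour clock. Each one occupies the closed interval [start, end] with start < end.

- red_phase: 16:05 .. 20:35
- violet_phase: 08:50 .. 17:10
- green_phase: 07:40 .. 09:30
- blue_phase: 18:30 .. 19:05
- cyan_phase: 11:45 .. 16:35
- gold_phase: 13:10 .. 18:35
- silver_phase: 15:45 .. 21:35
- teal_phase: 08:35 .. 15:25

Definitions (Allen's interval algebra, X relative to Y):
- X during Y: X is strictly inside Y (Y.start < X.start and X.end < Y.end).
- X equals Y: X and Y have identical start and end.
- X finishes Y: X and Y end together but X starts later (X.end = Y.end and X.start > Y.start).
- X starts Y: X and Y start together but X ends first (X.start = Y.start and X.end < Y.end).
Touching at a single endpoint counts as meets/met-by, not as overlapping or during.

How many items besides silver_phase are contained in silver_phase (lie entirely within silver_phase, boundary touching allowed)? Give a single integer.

2

Target silver_phase = [15:45, 21:35].
blue_phase [18:30, 19:05] → during → counts.
cyan_phase [11:45, 16:35] → overlaps → no.
gold_phase [13:10, 18:35] → overlaps → no.
green_phase [07:40, 09:30] → before → no.
red_phase [16:05, 20:35] → during → counts.
teal_phase [08:35, 15:25] → before → no.
violet_phase [08:50, 17:10] → overlaps → no.
Total: 2.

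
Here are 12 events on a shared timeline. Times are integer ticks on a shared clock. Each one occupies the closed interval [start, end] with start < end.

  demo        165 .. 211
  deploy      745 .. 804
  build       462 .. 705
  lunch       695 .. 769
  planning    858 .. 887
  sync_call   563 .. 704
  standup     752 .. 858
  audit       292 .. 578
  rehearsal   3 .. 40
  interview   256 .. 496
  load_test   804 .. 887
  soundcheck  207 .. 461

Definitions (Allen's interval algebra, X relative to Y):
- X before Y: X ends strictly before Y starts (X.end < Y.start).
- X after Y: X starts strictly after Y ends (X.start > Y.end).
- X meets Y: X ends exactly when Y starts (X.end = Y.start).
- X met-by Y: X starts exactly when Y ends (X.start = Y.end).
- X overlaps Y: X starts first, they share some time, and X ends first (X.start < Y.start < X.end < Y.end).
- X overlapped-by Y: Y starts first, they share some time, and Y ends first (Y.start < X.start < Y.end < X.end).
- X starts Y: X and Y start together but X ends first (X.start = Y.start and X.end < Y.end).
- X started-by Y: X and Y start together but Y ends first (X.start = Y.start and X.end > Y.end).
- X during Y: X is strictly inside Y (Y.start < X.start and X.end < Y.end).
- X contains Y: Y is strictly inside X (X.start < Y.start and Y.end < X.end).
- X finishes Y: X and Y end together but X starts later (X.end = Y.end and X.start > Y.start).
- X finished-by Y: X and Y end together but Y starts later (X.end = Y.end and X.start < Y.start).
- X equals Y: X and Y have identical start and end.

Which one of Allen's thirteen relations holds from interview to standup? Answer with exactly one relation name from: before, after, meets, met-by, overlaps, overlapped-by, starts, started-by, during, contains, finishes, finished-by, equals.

before

interview = [256, 496]; standup = [752, 858].
Compare endpoints: interview.start < standup.start, interview.start < standup.end, interview.end < standup.start, interview.end < standup.end.
That pattern is 'before'.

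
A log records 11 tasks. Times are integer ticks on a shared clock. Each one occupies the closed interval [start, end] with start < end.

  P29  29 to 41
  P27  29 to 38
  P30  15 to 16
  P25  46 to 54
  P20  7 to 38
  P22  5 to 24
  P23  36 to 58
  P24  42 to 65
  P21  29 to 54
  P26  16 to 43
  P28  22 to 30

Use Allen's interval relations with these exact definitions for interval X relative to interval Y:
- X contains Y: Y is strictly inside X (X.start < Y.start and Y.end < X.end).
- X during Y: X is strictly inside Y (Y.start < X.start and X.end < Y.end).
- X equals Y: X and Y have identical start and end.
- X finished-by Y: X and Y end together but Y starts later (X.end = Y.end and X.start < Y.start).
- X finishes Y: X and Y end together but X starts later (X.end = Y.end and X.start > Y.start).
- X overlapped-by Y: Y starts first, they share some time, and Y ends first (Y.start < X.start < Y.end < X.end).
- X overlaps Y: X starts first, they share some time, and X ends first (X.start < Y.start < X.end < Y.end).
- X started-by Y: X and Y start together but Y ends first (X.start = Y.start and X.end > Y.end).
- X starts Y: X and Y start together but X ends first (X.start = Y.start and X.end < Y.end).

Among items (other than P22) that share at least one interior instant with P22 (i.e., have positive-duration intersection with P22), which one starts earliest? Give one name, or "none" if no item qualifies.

Target P22 = [5, 24].
P20 [7, 38] → overlapped-by → candidate.
P21 [29, 54] → after → excluded.
P23 [36, 58] → after → excluded.
P24 [42, 65] → after → excluded.
P25 [46, 54] → after → excluded.
P26 [16, 43] → overlapped-by → candidate.
P27 [29, 38] → after → excluded.
P28 [22, 30] → overlapped-by → candidate.
P29 [29, 41] → after → excluded.
P30 [15, 16] → during → candidate.
Among candidates, earliest start is 7 → P20.

P20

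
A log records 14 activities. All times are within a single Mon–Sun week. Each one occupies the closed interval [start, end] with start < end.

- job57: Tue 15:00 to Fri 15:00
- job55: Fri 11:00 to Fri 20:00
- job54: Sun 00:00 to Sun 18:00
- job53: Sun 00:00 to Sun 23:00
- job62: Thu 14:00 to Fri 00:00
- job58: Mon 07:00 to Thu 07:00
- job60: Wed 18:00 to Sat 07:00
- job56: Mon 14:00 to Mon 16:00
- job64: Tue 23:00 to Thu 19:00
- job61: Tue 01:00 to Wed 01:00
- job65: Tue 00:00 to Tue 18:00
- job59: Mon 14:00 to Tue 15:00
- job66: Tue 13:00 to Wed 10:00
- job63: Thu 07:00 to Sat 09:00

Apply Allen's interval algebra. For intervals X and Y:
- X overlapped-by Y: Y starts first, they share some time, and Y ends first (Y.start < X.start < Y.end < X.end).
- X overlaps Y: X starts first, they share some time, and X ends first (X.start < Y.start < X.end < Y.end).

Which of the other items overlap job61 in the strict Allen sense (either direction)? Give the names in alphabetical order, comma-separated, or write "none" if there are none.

job57, job59, job64, job65, job66

Target job61 = [Tue 01:00, Wed 01:00].
job53 [Sun 00:00, Sun 23:00] → after → no.
job54 [Sun 00:00, Sun 18:00] → after → no.
job55 [Fri 11:00, Fri 20:00] → after → no.
job56 [Mon 14:00, Mon 16:00] → before → no.
job57 [Tue 15:00, Fri 15:00] → overlapped-by → yes.
job58 [Mon 07:00, Thu 07:00] → contains → no.
job59 [Mon 14:00, Tue 15:00] → overlaps → yes.
job60 [Wed 18:00, Sat 07:00] → after → no.
job62 [Thu 14:00, Fri 00:00] → after → no.
job63 [Thu 07:00, Sat 09:00] → after → no.
job64 [Tue 23:00, Thu 19:00] → overlapped-by → yes.
job65 [Tue 00:00, Tue 18:00] → overlaps → yes.
job66 [Tue 13:00, Wed 10:00] → overlapped-by → yes.
Result: job57, job59, job64, job65, job66.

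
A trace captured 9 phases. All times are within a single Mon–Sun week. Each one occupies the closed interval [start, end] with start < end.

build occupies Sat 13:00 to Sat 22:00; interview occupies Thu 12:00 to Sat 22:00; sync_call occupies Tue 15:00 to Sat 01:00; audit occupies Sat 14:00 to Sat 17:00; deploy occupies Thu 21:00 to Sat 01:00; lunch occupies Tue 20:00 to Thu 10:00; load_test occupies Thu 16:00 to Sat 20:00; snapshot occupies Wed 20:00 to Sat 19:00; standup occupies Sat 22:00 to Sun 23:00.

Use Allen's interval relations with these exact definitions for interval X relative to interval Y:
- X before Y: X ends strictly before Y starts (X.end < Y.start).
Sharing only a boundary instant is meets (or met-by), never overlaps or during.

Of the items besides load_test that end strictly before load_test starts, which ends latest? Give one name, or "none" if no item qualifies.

lunch

Target load_test = [Thu 16:00, Sat 20:00].
audit [Sat 14:00, Sat 17:00] → during → excluded.
build [Sat 13:00, Sat 22:00] → overlapped-by → excluded.
deploy [Thu 21:00, Sat 01:00] → during → excluded.
interview [Thu 12:00, Sat 22:00] → contains → excluded.
lunch [Tue 20:00, Thu 10:00] → before → candidate.
snapshot [Wed 20:00, Sat 19:00] → overlaps → excluded.
standup [Sat 22:00, Sun 23:00] → after → excluded.
sync_call [Tue 15:00, Sat 01:00] → overlaps → excluded.
Among candidates, latest end is Thu 10:00 → lunch.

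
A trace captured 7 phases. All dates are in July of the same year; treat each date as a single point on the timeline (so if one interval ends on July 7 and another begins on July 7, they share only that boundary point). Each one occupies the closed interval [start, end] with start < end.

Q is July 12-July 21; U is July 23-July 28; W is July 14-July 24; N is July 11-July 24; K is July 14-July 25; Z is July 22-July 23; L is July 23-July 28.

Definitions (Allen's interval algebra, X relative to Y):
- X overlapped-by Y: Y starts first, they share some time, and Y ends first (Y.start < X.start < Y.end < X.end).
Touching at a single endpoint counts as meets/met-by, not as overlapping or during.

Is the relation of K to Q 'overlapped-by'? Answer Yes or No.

K = [July 14, July 25], Q = [July 12, July 21].
Actual relation of K to Q: overlapped-by.
Asked whether 'overlapped-by' holds → Yes.

Yes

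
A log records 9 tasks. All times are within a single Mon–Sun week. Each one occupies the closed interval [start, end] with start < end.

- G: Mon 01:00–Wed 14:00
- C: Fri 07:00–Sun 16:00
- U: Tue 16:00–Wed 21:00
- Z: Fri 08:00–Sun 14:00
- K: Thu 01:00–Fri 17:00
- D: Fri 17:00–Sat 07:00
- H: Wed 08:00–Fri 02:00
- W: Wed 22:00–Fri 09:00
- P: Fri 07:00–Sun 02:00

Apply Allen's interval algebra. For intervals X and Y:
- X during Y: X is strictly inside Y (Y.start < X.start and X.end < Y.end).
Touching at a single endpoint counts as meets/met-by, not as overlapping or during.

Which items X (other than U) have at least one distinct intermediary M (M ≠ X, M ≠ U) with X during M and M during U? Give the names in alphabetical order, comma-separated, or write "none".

none

Target U = [Tue 16:00, Wed 21:00].
Intermediaries M with M during U: none.
Union: none.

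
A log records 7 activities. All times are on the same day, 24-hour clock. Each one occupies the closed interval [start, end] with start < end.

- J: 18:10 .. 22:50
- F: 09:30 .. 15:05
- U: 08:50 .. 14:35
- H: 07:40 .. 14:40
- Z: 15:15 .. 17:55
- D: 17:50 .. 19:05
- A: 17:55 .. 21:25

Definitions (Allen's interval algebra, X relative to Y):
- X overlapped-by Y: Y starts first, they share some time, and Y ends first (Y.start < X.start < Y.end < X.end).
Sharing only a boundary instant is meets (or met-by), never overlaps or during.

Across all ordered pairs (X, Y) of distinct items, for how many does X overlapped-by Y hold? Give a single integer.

6

Checking all 42 ordered pairs for relation 'overlapped-by'; matching pairs in alphabetical order:
(A, D): A overlapped-by D ✓
(D, Z): D overlapped-by Z ✓
(F, H): F overlapped-by H ✓
(F, U): F overlapped-by U ✓
(J, A): J overlapped-by A ✓
(J, D): J overlapped-by D ✓
Count: 6.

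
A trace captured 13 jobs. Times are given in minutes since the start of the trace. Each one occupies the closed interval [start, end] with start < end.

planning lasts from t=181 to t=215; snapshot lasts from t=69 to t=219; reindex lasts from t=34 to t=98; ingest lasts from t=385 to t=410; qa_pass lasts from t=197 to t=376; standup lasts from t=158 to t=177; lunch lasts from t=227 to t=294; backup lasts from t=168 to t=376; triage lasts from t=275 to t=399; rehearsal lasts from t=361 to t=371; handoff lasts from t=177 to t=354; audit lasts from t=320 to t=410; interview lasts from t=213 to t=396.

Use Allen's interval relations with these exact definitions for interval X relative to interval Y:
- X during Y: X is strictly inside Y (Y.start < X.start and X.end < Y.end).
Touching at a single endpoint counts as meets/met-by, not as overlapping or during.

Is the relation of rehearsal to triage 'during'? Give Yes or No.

rehearsal = [t=361, t=371], triage = [t=275, t=399].
Actual relation of rehearsal to triage: during.
Asked whether 'during' holds → Yes.

Yes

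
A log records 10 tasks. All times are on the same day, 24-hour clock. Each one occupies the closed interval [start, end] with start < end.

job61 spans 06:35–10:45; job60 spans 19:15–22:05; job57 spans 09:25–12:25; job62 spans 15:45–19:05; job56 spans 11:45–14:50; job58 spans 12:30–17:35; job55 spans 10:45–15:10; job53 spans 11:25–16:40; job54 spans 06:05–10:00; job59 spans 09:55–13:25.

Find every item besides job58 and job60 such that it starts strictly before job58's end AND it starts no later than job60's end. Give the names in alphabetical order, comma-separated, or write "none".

Conditions: its start is strictly before job58's end (X.start < 17:35) AND its start is no later than job60's end (X.start <= 22:05).
job53: start 11:25 < 17:35? ✓; start 11:25 <= 22:05? ✓ → yes.
job54: start 06:05 < 17:35? ✓; start 06:05 <= 22:05? ✓ → yes.
job55: start 10:45 < 17:35? ✓; start 10:45 <= 22:05? ✓ → yes.
job56: start 11:45 < 17:35? ✓; start 11:45 <= 22:05? ✓ → yes.
job57: start 09:25 < 17:35? ✓; start 09:25 <= 22:05? ✓ → yes.
job59: start 09:55 < 17:35? ✓; start 09:55 <= 22:05? ✓ → yes.
job61: start 06:35 < 17:35? ✓; start 06:35 <= 22:05? ✓ → yes.
job62: start 15:45 < 17:35? ✓; start 15:45 <= 22:05? ✓ → yes.
Result: job53, job54, job55, job56, job57, job59, job61, job62.

job53, job54, job55, job56, job57, job59, job61, job62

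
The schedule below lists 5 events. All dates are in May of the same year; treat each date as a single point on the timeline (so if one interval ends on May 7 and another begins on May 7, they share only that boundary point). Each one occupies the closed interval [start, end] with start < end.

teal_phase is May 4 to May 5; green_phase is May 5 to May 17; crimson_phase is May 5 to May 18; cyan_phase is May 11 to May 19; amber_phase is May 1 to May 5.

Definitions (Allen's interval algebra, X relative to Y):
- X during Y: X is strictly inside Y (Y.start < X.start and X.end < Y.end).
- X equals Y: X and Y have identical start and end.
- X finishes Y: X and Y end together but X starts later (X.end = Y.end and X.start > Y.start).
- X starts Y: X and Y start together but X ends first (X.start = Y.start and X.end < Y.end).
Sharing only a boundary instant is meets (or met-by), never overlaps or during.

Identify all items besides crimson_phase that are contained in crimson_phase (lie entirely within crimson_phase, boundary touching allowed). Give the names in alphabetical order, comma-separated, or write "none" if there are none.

Target crimson_phase = [May 5, May 18].
amber_phase [May 1, May 5] → meets → no.
cyan_phase [May 11, May 19] → overlapped-by → no.
green_phase [May 5, May 17] → starts → yes.
teal_phase [May 4, May 5] → meets → no.
Result: green_phase.

green_phase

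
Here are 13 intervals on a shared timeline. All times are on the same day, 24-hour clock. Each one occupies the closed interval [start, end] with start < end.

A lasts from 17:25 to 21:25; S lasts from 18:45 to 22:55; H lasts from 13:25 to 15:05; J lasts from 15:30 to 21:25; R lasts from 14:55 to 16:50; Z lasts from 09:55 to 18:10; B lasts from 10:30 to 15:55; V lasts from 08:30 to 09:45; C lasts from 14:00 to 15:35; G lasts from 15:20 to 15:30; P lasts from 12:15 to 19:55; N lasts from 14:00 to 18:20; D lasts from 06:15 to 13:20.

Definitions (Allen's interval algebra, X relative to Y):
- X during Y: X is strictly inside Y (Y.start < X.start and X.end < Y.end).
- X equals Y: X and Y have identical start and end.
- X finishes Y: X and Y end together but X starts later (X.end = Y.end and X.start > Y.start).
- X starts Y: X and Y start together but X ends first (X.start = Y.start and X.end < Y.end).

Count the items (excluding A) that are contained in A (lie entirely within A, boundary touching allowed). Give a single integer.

0

Target A = [17:25, 21:25].
B [10:30, 15:55] → before → no.
C [14:00, 15:35] → before → no.
D [06:15, 13:20] → before → no.
G [15:20, 15:30] → before → no.
H [13:25, 15:05] → before → no.
J [15:30, 21:25] → finished-by → no.
N [14:00, 18:20] → overlaps → no.
P [12:15, 19:55] → overlaps → no.
R [14:55, 16:50] → before → no.
S [18:45, 22:55] → overlapped-by → no.
V [08:30, 09:45] → before → no.
Z [09:55, 18:10] → overlaps → no.
Total: 0.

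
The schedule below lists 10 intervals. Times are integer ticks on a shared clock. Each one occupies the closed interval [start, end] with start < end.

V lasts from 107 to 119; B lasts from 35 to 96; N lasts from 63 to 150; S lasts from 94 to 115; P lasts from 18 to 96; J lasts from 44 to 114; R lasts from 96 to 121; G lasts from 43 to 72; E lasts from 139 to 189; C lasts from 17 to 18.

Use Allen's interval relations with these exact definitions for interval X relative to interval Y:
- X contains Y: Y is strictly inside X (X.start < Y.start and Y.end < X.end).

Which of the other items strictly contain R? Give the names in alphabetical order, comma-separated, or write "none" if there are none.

N

Target R = [96, 121].
B [35, 96] → meets → no.
C [17, 18] → before → no.
E [139, 189] → after → no.
G [43, 72] → before → no.
J [44, 114] → overlaps → no.
N [63, 150] → contains → yes.
P [18, 96] → meets → no.
S [94, 115] → overlaps → no.
V [107, 119] → during → no.
Result: N.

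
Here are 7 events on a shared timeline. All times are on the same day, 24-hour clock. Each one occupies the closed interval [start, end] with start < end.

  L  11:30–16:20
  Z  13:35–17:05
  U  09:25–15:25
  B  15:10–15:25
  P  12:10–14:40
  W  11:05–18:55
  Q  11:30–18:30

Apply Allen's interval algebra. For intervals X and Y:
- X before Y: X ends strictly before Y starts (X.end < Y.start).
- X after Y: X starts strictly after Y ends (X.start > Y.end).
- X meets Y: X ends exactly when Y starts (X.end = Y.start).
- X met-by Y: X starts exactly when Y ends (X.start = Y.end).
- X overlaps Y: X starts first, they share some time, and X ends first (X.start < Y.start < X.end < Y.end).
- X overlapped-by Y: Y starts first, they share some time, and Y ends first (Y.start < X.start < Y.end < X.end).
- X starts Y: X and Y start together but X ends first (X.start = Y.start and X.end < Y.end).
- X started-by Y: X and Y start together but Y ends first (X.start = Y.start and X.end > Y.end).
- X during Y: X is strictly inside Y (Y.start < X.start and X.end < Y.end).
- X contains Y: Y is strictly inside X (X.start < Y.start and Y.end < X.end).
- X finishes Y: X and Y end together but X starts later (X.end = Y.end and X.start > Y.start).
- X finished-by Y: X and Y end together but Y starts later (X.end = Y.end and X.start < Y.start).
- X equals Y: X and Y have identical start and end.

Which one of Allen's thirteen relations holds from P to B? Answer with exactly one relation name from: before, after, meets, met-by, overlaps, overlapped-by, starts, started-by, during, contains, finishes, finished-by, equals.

P = [12:10, 14:40]; B = [15:10, 15:25].
Compare endpoints: P.start < B.start, P.start < B.end, P.end < B.start, P.end < B.end.
That pattern is 'before'.

before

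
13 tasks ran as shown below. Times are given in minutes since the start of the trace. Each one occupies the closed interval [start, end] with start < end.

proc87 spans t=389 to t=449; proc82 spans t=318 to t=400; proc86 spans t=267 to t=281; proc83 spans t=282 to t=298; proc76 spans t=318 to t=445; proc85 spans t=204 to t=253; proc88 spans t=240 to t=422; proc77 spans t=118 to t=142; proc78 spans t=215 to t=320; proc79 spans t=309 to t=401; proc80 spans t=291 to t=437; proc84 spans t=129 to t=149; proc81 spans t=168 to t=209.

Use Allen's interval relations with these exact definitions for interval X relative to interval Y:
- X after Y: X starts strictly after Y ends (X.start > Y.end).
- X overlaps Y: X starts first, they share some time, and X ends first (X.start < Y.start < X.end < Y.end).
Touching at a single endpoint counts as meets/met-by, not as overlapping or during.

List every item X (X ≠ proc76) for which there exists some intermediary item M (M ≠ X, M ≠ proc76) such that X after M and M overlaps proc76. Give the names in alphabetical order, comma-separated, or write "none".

proc87

Target proc76 = [t=318, t=445].
Intermediaries M with M overlaps proc76: proc78, proc79, proc80, proc88.
Via proc78 — items with X after proc78: proc87.
Via proc79 — items with X after proc79: none.
Via proc80 — items with X after proc80: none.
Via proc88 — items with X after proc88: none.
Union: proc87.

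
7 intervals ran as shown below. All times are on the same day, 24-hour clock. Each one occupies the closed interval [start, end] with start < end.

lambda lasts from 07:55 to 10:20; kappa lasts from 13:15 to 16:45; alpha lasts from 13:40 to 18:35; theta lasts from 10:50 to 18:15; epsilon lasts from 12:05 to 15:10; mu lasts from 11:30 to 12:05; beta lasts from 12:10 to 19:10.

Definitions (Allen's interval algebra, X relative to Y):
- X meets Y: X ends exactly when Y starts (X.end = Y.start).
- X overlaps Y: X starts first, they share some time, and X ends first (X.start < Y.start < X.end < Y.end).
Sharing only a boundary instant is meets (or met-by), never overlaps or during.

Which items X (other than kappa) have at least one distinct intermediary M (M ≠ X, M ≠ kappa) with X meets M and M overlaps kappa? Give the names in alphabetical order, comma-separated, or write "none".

Target kappa = [13:15, 16:45].
Intermediaries M with M overlaps kappa: epsilon.
Via epsilon — items with X meets epsilon: mu.
Union: mu.

mu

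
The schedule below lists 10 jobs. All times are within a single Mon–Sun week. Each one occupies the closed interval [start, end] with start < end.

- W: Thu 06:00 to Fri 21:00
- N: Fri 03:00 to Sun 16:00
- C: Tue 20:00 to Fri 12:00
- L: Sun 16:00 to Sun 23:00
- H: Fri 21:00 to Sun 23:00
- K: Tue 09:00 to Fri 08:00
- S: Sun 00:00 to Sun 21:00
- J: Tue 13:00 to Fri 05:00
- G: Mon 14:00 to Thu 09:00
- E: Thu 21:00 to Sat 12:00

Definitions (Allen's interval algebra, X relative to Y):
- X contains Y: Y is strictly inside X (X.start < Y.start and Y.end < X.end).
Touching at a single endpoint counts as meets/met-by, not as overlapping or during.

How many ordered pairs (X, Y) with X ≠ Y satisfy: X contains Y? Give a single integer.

Checking all 90 ordered pairs for relation 'contains'; matching pairs in alphabetical order:
(H, S): H contains S ✓
(K, J): K contains J ✓
Count: 2.

2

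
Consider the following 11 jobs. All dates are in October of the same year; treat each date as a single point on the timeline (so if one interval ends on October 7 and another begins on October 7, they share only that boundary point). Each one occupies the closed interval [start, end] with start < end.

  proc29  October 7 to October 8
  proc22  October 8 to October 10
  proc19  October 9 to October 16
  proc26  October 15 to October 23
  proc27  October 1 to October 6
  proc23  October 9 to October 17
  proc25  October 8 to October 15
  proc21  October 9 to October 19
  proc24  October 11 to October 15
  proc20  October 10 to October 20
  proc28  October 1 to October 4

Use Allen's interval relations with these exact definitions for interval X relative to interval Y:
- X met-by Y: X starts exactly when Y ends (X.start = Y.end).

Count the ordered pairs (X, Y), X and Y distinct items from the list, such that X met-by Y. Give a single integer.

5

Checking all 110 ordered pairs for relation 'met-by'; matching pairs in alphabetical order:
(proc20, proc22): proc20 met-by proc22 ✓
(proc22, proc29): proc22 met-by proc29 ✓
(proc25, proc29): proc25 met-by proc29 ✓
(proc26, proc24): proc26 met-by proc24 ✓
(proc26, proc25): proc26 met-by proc25 ✓
Count: 5.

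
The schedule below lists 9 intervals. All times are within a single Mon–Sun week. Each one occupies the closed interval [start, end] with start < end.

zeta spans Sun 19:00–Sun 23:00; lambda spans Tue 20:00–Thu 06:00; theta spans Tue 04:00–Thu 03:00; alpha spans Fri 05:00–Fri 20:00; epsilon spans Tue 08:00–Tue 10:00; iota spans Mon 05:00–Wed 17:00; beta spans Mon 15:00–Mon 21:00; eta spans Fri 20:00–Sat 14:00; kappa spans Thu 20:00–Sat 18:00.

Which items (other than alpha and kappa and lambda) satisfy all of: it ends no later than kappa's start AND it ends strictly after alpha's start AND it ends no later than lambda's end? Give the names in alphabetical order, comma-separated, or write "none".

Conditions: its end is no later than kappa's start (X.end <= Thu 20:00) AND its end is strictly after alpha's start (X.end > Fri 05:00) AND its end is no later than lambda's end (X.end <= Thu 06:00).
beta: end Mon 21:00 <= Thu 20:00? ✓; end Mon 21:00 > Fri 05:00? ✗; end Mon 21:00 <= Thu 06:00? ✓ → no.
epsilon: end Tue 10:00 <= Thu 20:00? ✓; end Tue 10:00 > Fri 05:00? ✗; end Tue 10:00 <= Thu 06:00? ✓ → no.
eta: end Sat 14:00 <= Thu 20:00? ✗; end Sat 14:00 > Fri 05:00? ✓; end Sat 14:00 <= Thu 06:00? ✗ → no.
iota: end Wed 17:00 <= Thu 20:00? ✓; end Wed 17:00 > Fri 05:00? ✗; end Wed 17:00 <= Thu 06:00? ✓ → no.
theta: end Thu 03:00 <= Thu 20:00? ✓; end Thu 03:00 > Fri 05:00? ✗; end Thu 03:00 <= Thu 06:00? ✓ → no.
zeta: end Sun 23:00 <= Thu 20:00? ✗; end Sun 23:00 > Fri 05:00? ✓; end Sun 23:00 <= Thu 06:00? ✗ → no.
Result: none.

none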